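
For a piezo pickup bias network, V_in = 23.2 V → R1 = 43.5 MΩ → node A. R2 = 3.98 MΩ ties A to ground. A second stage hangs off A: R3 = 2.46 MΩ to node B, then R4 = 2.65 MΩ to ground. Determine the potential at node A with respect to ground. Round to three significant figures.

V_A ≈ 1.13 V

The second stage (R3 + R4 = 5.110 MΩ) loads node A in parallel with R2.
Effective lower resistance at A: R2 ‖ 5.110 = 2.237 MΩ.
First divider: V_A = V_in · 2.237/(43.5 + 2.237) = 1.135 V.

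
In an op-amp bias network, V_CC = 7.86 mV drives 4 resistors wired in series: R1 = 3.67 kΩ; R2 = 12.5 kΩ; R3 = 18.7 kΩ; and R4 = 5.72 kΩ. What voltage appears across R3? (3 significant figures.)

V ≈ 3.62 mV

ΣR = 3.67 + 12.5 + 18.7 + 5.72 = 40.59 kΩ.
By the voltage-divider rule, V = 7.86 × 18.70/40.59 = 3.621 mV.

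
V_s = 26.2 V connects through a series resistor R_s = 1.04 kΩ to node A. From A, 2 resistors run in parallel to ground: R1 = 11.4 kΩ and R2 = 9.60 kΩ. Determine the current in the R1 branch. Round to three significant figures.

I ≈ 1.92 mA

Equivalent of the parallel group: R_p = 5.211 kΩ.
Node voltage V_A = V_s · R_p/(R_s + R_p) = 26.2 × 0.8336 = 21.84 V.
I(R1) = V_A / R1 = 21.84/11.4 = 1.916 mA.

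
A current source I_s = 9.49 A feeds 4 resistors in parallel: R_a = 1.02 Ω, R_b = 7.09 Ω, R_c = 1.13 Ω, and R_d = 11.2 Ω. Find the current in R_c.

Conductances: ΣG = 1/1.02 + 1/7.09 + 1/1.13 + 1/11.2 = 2.096 (1/Ω).
By the current-divider rule, I = I_s · G_k/ΣG = 9.49 × 0.4223 = 4.007 A.

I ≈ 4.01 A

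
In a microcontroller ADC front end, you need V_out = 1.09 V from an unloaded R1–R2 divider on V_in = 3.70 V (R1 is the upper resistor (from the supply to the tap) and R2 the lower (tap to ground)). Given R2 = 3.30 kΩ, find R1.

R1 ≈ 7.90 kΩ

Required fraction k = V_out/V_in = 0.2946.
So R1 = R2 · (V_in/V_out − 1) = 3.30 × (3.70/1.09 − 1) = 3.30 × 2.394 = 7.902 kΩ.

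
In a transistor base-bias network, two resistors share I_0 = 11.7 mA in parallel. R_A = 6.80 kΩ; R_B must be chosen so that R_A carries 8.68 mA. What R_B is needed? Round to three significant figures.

In a two-way split, I_A/I_0 = R_B/(R_A + R_B).
8.68/11.7 = R_B/(R_A + R_B) → R_B = R_A · (0.7419)/(1 − 0.7419) = 6.80 × 2.874 = 19.54 kΩ.

R_B ≈ 19.5 kΩ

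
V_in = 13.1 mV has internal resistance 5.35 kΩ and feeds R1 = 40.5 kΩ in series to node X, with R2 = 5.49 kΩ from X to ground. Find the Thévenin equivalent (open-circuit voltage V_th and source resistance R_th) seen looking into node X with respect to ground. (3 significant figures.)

V_th ≈ 1.40 mV, R_th ≈ 4.90 kΩ

R1' = 5.35 + 40.5 = 45.85 kΩ (source resistance + R1).
V_th is the unloaded tap voltage: V_in · R2/(R1'+R2) = 13.1 × 0.1069 = 1.401 mV.
Looking into X with the source shorted: R_th = R1'·R2/(R1'+R2) = 45.85 × 5.49/51.34 = 4.903 kΩ.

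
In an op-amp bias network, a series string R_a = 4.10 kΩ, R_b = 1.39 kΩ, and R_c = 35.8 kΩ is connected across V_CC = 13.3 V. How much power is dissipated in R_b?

The common current is I = 13.3/41.29 = 0.3221 mA.
V(R_b) = I·R = 0.4477 V; P = V·I = 0.4477 × 0.3221 = 0.1442 mW.

P ≈ 0.144 mW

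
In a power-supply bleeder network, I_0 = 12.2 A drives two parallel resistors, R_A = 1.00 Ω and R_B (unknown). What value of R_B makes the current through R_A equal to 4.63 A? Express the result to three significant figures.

The fraction through R_A equals R_B/(R_A+R_B).
4.63/12.2 = R_B/(R_A + R_B) → R_B = R_A · (0.3795)/(1 − 0.3795) = 1.00 × 0.6116 = 0.6116 Ω.

R_B ≈ 0.612 Ω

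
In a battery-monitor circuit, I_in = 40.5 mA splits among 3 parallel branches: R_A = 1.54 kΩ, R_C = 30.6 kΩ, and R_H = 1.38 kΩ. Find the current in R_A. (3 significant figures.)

Total conductance ΣG = 1/1.54 + 1/30.6 + 1/1.38 = 1.407 (units of 1/kΩ).
R_A takes the fraction G_k/ΣG = 0.6494/1.407 = 0.4616, so I = 40.5 × 0.4616 = 18.70 mA.

I ≈ 18.7 mA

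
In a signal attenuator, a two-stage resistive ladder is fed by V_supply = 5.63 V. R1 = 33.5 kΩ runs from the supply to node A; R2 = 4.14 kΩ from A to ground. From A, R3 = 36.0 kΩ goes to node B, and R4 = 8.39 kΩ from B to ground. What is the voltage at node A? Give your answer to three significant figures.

The second stage (R3 + R4 = 44.39 kΩ) loads node A in parallel with R2.
R2 ‖ (R3+R4) = 3.787 kΩ.
First divider: V_A = V_supply · 3.787/(33.5 + 3.787) = 0.5718 V.

V_A ≈ 0.572 V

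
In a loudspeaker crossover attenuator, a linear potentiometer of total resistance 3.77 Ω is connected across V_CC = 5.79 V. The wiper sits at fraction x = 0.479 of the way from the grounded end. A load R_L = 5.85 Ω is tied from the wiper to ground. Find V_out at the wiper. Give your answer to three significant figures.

V_out ≈ 2.39 V

Split the track: R_lower = x·R_p = 1.806 Ω, R_upper = (1−x)·R_p = 1.964 Ω.
Lower segment in parallel with the load: 1.806 ‖ 5.85 = 1.380 Ω.
Loaded-divider output: V_out = 5.79 × 0.4126 = 2.389 V.
(Unloaded: V_out = x·V_CC = 2.77 V.)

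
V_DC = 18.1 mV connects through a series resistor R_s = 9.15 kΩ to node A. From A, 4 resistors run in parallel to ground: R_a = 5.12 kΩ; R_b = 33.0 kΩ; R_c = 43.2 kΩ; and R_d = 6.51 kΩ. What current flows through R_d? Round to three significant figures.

Combine the parallel branches: R_p = (1/5.12 + 1/33.0 + 1/43.2 + 1/6.51)⁻¹ = 2.485 kΩ.
V_A = 18.1 × 2.485/11.64 = 3.866 mV.
I(R_d) = V_A / R_d = 3.866/6.51 = 0.5939 µA.
(Check via current divider: I_total = 1.556 µA; share G_k/ΣG = 0.3818 → same result.)

I ≈ 0.594 µA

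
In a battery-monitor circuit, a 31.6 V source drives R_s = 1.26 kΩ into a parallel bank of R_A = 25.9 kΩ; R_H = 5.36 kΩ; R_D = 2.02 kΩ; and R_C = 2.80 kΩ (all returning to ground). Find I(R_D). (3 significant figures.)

I ≈ 6.64 mA

Combine the parallel branches: R_p = (1/25.9 + 1/5.36 + 1/2.02 + 1/2.80)⁻¹ = 0.9282 kΩ.
V_A = 31.6 × 0.9282/2.188 = 13.40 V.
Branch current I = V_A/R_D = 13.40/2.02 = 6.636 mA.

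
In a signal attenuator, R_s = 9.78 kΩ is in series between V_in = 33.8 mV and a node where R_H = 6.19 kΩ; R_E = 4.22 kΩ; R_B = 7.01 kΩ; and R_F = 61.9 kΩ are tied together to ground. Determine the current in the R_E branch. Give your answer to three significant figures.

Combine the parallel branches: R_p = (1/6.19 + 1/4.22 + 1/7.01 + 1/61.9)⁻¹ = 1.794 kΩ.
V_A by voltage divider: V_A = 33.8 × 1.794/(9.78 + 1.794) = 5.240 mV.
Branch current I = V_A/R_E = 5.240/4.22 = 1.242 µA.
(Equivalently: I_total = 2.920 µA, then current-divider fraction G_k/ΣG = 0.4252.)

I ≈ 1.24 µA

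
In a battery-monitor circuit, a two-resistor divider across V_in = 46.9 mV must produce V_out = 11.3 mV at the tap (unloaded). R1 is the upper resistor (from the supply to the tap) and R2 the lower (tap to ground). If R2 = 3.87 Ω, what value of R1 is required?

V_out/V_in = R2/(R1+R2) = 0.2409.
Rearranging, R1 = R2·(1−k)/k = 3.87 × 3.150 = 12.19 Ω.

R1 ≈ 12.2 Ω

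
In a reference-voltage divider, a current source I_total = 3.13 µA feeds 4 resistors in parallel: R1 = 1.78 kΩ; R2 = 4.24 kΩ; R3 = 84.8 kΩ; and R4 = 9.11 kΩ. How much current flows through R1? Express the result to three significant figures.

I ≈ 1.91 µA

Conductances: ΣG = 1/1.78 + 1/4.24 + 1/84.8 + 1/9.11 = 0.9192 (1/kΩ).
By the current-divider rule, I = I_total · G_k/ΣG = 3.13 × 0.6112 = 1.913 µA.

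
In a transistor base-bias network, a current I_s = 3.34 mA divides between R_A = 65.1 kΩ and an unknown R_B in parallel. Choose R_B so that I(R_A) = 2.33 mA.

The fraction through R_A equals R_B/(R_A+R_B).
With f = 0.6976, R_B = R_A · f/(1−f) = 65.1 × 2.307 = 150.2 kΩ.

R_B ≈ 150 kΩ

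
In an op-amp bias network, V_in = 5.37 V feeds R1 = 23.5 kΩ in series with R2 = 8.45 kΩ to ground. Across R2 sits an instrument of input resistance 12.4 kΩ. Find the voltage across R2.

The load sits in parallel with R2, giving an effective lower resistance R2' = R2·R_L/(R2+R_L) = 5.025 kΩ.
Voltage divider with the loaded lower leg: V_out = 5.37 × 5.025/(23.5 + 5.025) = 5.37 × 0.1762 = 0.9461 V.
(Unloaded it would be 1.42 V; the load pulls it down.)

V_out ≈ 0.946 V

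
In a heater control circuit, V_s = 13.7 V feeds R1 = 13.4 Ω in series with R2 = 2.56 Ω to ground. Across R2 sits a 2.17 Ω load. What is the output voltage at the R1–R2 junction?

R2 ‖ R_L = (2.56 × 2.17)/(2.56 + 2.17) = 1.174 Ω.
Voltage divider with the loaded lower leg: V_out = 13.7 × 1.174/(13.4 + 1.174) = 13.7 × 0.08058 = 1.104 V.

V_out ≈ 1.10 V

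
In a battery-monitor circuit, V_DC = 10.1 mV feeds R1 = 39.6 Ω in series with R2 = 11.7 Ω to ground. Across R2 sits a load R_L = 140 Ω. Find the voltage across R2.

The load sits in parallel with R2, giving an effective lower resistance R2' = R2·R_L/(R2+R_L) = 10.80 Ω.
Voltage divider with the loaded lower leg: V_out = 10.1 × 10.80/(39.6 + 10.80) = 10.1 × 0.2142 = 2.164 mV.
(Unloaded it would be 2.30 mV; the load pulls it down.)

V_out ≈ 2.16 mV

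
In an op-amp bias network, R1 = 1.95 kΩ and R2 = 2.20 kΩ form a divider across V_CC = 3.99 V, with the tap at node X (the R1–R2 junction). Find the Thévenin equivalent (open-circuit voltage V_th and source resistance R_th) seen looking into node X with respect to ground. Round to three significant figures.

V_th ≈ 2.12 V, R_th ≈ 1.03 kΩ

Open-circuit (no load on X): V_th = V_CC · R2/(R1 + R2) = 3.99 × 2.20/(1.950 + 2.20) = 2.115 V.
With V_CC suppressed (replaced by a short), R_th = R1 ‖ R2 = (1.950 × 2.20)/(1.950 + 2.20) = 1.034 kΩ.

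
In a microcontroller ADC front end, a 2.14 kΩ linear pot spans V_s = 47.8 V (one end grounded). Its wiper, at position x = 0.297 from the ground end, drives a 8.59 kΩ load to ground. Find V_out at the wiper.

The pot divides into 1.504 kΩ above the wiper and 0.6356 kΩ below.
Lower segment in parallel with the load: 0.6356 ‖ 8.59 = 0.5918 kΩ.
Then V_out = V_s · 0.5918/(1.504 + 0.5918) = 13.49 V.

V_out ≈ 13.5 V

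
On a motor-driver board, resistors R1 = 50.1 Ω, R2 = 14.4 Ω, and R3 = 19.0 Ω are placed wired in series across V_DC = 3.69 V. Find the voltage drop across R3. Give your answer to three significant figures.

ΣR = 50.1 + 14.4 + 19.0 = 83.50 Ω.
V = V_DC · R/ΣR = 3.69 × 0.2275 = 0.8396 V.

V ≈ 0.840 V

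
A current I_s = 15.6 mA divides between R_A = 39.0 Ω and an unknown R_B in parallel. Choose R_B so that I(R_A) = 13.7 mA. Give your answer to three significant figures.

Two-branch current divider: I_A = I_s · R_B/(R_A + R_B).
13.7/15.6 = R_B/(R_A + R_B) → R_B = R_A · (0.8782)/(1 − 0.8782) = 39.0 × 7.211 = 281.2 Ω.

R_B ≈ 281 Ω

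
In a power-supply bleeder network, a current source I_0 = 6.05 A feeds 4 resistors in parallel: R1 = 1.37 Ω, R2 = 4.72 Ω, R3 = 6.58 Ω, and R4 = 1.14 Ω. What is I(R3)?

I ≈ 0.467 A

ΣG = 1/1.37 + 1/4.72 + 1/6.58 + 1/1.14 = 1.971.
Current divider: I(R3) = I_0 · G_k/ΣG = 6.05 × (0.1520/1.971) = 6.05 × 0.07711 = 0.4665 A.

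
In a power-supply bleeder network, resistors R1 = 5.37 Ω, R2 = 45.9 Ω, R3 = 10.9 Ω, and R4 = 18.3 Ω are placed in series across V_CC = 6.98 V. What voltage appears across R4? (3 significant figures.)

Total series resistance ΣR = 5.37 + 45.9 + 10.9 + 18.3 = 80.47 Ω.
V = V_CC · R/ΣR = 6.98 × 0.2274 = 1.587 V.

V ≈ 1.59 V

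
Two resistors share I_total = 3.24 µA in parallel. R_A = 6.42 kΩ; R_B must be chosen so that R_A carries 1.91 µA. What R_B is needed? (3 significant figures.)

R_B ≈ 9.22 kΩ

Two-branch current divider: I_A = I_total · R_B/(R_A + R_B).
With f = 0.5895, R_B = R_A · f/(1−f) = 6.42 × 1.436 = 9.220 kΩ.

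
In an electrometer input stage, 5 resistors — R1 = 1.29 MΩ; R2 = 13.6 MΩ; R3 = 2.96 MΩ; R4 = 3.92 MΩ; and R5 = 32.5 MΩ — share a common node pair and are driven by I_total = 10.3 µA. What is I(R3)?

Total conductance ΣG = 1/1.29 + 1/13.6 + 1/2.96 + 1/3.92 + 1/32.5 = 1.472 (units of 1/MΩ).
By the current-divider rule, I = I_total · G_k/ΣG = 10.3 × 0.2294 = 2.363 µA.

I ≈ 2.36 µA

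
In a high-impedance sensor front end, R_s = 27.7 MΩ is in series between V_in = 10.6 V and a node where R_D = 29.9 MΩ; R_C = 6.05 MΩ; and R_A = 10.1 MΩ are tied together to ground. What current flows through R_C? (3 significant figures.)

I ≈ 0.189 µA

Combine the parallel branches: R_p = (1/29.9 + 1/6.05 + 1/10.1)⁻¹ = 3.359 MΩ.
Node voltage V_A = V_in · R_p/(R_s + R_p) = 10.6 × 0.1081 = 1.146 V.
Branch current I = V_A/R_C = 1.146/6.05 = 0.1895 µA.
(Equivalently: I_total = 0.3413 µA, then current-divider fraction G_k/ΣG = 0.5551.)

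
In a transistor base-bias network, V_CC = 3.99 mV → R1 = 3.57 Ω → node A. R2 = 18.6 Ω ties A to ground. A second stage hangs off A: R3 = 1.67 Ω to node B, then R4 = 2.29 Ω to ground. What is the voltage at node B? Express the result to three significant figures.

V_B ≈ 1.10 mV

The second stage (R3 + R4 = 3.960 Ω) loads node A in parallel with R2.
R2 ‖ (R3+R4) = 3.265 Ω.
First divider: V_A = V_CC · 3.265/(3.57 + 3.265) = 1.906 mV.
Then the unloaded second divider: V_B = V_A × R4/(R3+R4) = 1.906 × 0.5783 = 1.102 mV.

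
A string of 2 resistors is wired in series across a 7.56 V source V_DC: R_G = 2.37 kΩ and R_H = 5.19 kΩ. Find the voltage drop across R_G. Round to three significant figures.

V ≈ 2.37 V

ΣR = 2.37 + 5.19 = 7.560 kΩ.
By the voltage-divider rule, V = 7.56 × 2.370/7.560 = 2.370 V.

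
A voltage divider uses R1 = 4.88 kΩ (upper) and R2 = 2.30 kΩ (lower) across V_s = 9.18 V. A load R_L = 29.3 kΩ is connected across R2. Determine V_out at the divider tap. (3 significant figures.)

R2 ‖ R_L = (2.30 × 29.3)/(2.30 + 29.3) = 2.133 kΩ.
Now apply the divider: V_out = 9.18 × 0.3041 = 2.792 V.

V_out ≈ 2.79 V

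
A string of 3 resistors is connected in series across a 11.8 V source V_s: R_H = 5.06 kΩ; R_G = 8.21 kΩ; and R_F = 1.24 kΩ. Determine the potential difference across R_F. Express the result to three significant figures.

Total series resistance ΣR = 5.06 + 8.21 + 1.24 = 14.51 kΩ.
Voltage divider: V = V_s · (1.240 / 14.51) = 11.8 × 0.08546 = 1.008 V.

V ≈ 1.01 V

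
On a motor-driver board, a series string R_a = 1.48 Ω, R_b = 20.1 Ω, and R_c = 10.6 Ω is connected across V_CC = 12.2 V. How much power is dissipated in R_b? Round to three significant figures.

The common current is I = 12.2/32.18 = 0.3791 A.
P(R_b) = I²·R_b = (0.3791)² × 20.1 = 2.889 W.

P ≈ 2.89 W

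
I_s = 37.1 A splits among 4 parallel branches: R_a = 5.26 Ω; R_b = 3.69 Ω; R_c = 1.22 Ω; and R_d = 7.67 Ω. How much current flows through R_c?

Total conductance ΣG = 1/5.26 + 1/3.69 + 1/1.22 + 1/7.67 = 1.411 (units of 1/Ω).
R_c takes the fraction G_k/ΣG = 0.8197/1.411 = 0.5808, so I = 37.1 × 0.5808 = 21.55 A.

I ≈ 21.5 A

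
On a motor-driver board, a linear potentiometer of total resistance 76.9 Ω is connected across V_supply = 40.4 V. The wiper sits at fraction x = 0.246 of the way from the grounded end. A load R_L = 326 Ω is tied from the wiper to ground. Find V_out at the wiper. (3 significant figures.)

Split the track: R_lower = x·R_p = 18.92 Ω, R_upper = (1−x)·R_p = 57.98 Ω.
(x·R_p) ‖ R_L = 17.88 Ω.
V_out = 40.4 × 17.88/(57.98 + 17.88) = 9.522 V.

V_out ≈ 9.52 V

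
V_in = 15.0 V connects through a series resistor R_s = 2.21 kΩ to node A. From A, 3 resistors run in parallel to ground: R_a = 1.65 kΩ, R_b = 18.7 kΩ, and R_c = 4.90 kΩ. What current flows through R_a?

Combine the parallel branches: R_p = (1/1.65 + 1/18.7 + 1/4.90)⁻¹ = 1.158 kΩ.
V_A = 15.0 × 1.158/3.368 = 5.157 V.
I(R_a) = V_A / R_a = 5.157/1.65 = 3.126 mA.

I ≈ 3.13 mA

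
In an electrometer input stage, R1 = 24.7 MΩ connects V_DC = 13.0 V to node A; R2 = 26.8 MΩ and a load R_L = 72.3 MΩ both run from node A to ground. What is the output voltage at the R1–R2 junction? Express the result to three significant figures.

First combine the lower leg with the load: R2 ‖ R_L = 19.55 MΩ.
Then V_out = V_DC · R2'/(R1 + R2') = 13.0 × 19.55/44.25 = 5.744 V.

V_out ≈ 5.74 V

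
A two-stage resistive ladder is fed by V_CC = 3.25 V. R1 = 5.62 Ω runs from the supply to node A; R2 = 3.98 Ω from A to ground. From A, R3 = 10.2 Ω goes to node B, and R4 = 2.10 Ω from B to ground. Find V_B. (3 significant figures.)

The second stage (R3 + R4 = 12.30 Ω) loads node A in parallel with R2.
Effective lower resistance at A: R2 ‖ 12.30 = 3.007 Ω.
First divider: V_A = V_CC · 3.007/(5.62 + 3.007) = 1.133 V.
Stage 2 is unloaded, so V_B = V_A · R4/(R3+R4) = 1.133 × 2.10/12.30 = 0.1934 V.

V_B ≈ 0.193 V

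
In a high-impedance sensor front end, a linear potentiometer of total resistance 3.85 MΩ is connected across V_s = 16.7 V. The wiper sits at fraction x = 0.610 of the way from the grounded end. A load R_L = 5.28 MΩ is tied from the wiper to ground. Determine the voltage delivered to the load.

V_out ≈ 8.68 V

Lower segment x·R_p = 2.349 MΩ; upper segment (1−x)·R_p = 1.502 MΩ.
(x·R_p) ‖ R_L = 1.625 MΩ.
Then V_out = V_s · 1.625/(1.502 + 1.625) = 8.681 V.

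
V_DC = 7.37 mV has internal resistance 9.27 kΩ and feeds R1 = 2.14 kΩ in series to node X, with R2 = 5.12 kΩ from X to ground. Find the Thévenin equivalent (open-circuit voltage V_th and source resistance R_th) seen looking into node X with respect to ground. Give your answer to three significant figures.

R1' = 9.27 + 2.14 = 11.41 kΩ (source resistance + R1).
With X open, the divider is unloaded: V_th = 7.37 × 5.12/16.53 = 2.283 mV.
With V_DC suppressed (replaced by a short), R_th = R1' ‖ R2 = (11.41 × 5.12)/(11.41 + 5.12) = 3.534 kΩ.

V_th ≈ 2.28 mV, R_th ≈ 3.53 kΩ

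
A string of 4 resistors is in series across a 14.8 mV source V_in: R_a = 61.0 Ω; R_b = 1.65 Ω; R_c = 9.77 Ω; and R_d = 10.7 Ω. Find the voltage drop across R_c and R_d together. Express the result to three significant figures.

V ≈ 3.64 mV

Series total: ΣR = 61.0 + 1.65 + 9.77 + 10.7 = 83.12 Ω.
R_{R_c..R_d} = 9.77 + 10.7 = 20.47 Ω.
V = V_in · R/ΣR = 14.8 × 0.2463 = 3.645 mV.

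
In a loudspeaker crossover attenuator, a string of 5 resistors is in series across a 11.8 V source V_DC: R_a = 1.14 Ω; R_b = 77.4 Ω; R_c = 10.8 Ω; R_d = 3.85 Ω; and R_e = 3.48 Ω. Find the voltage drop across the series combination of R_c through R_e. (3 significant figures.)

Total series resistance ΣR = 1.14 + 77.4 + 10.8 + 3.85 + 3.48 = 96.67 Ω.
R_{R_c..R_e} = 10.8 + 3.85 + 3.48 = 18.13 Ω.
By the voltage-divider rule, V = 11.8 × 18.13/96.67 = 2.213 V.

V ≈ 2.21 V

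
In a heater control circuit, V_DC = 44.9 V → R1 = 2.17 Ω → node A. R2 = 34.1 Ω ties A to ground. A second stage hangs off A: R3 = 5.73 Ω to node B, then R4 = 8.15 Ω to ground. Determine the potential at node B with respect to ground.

The second stage (R3 + R4 = 13.88 Ω) loads node A in parallel with R2.
R2 ‖ (R3+R4) = 9.865 Ω.
V_A = 44.9 × 9.865/(2.17 + 9.865) = 36.80 V.
Stage 2 is unloaded, so V_B = V_A · R4/(R3+R4) = 36.80 × 8.15/13.88 = 21.61 V.

V_B ≈ 21.6 V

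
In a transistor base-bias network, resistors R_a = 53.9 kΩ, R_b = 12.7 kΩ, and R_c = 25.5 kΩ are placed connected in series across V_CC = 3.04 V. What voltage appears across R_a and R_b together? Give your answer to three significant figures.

Series total: ΣR = 53.9 + 12.7 + 25.5 = 92.10 kΩ.
R_{R_a..R_b} = 53.9 + 12.7 = 66.60 kΩ.
Voltage divider: V = V_CC · (66.60 / 92.10) = 3.04 × 0.7231 = 2.198 V.

V ≈ 2.20 V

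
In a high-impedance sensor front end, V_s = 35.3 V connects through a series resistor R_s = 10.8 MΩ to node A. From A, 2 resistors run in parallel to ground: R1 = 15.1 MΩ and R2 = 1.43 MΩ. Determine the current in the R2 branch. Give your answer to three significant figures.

Parallel bank: R_p = 1/(1/15.1 + 1/1.43) = 1.306 MΩ.
Node voltage V_A = V_s · R_p/(R_s + R_p) = 35.3 × 0.1079 = 3.809 V.
I(R2) = V_A / R2 = 3.809/1.43 = 2.664 µA.

I ≈ 2.66 µA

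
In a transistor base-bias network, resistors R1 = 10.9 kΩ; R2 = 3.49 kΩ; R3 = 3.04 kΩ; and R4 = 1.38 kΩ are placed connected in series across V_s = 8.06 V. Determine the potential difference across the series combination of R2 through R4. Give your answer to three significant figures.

Series total: ΣR = 10.9 + 3.49 + 3.04 + 1.38 = 18.81 kΩ.
R_{R2..R4} = 3.49 + 3.04 + 1.38 = 7.910 kΩ.
Voltage divider: V = V_s · (7.910 / 18.81) = 8.06 × 0.4205 = 3.389 V.

V ≈ 3.39 V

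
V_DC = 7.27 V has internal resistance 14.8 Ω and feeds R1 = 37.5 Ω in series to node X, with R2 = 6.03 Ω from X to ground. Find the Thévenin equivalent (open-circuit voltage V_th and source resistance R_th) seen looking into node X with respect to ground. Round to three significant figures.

V_th ≈ 0.752 V, R_th ≈ 5.41 Ω

R1' = 14.8 + 37.5 = 52.30 Ω (source resistance + R1).
V_th is the unloaded tap voltage: V_DC · R2/(R1'+R2) = 7.27 × 0.1034 = 0.7516 V.
With V_DC suppressed (replaced by a short), R_th = R1' ‖ R2 = (52.30 × 6.03)/(52.30 + 6.03) = 5.407 Ω.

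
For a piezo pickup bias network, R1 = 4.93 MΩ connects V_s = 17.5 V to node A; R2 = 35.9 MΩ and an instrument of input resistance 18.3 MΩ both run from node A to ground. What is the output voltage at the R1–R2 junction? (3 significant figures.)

V_out ≈ 12.4 V

The load sits in parallel with R2, giving an effective lower resistance R2' = R2·R_L/(R2+R_L) = 12.12 MΩ.
Voltage divider with the loaded lower leg: V_out = 17.5 × 12.12/(4.93 + 12.12) = 17.5 × 0.7109 = 12.44 V.
(Unloaded it would be 15.4 V; the load pulls it down.)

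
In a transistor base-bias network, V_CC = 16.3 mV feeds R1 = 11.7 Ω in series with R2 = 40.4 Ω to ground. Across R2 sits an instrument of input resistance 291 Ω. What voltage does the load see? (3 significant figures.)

V_out ≈ 12.3 mV

First combine the lower leg with the load: R2 ‖ R_L = 35.47 Ω.
Then V_out = V_CC · R2'/(R1 + R2') = 16.3 × 35.47/47.17 = 12.26 mV.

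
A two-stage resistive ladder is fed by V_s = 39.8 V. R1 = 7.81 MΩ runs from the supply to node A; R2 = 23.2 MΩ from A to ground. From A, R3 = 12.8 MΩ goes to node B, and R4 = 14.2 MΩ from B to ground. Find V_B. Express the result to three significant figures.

The second stage (R3 + R4 = 27.00 MΩ) loads node A in parallel with R2.
Effective lower resistance at A: R2 ‖ 27.00 = 12.48 MΩ.
V_A = 39.8 × 12.48/(7.81 + 12.48) = 24.48 V.
Then the unloaded second divider: V_B = V_A × R4/(R3+R4) = 24.48 × 0.5259 = 12.87 V.

V_B ≈ 12.9 V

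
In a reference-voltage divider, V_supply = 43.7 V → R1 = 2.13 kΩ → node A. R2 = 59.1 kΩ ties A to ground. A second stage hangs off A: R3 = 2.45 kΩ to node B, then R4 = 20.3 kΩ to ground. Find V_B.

V_B ≈ 34.5 V

Looking into the second stage from A: R3 + R4 = 22.75 kΩ appears in parallel with R2.
R2 ‖ (R3+R4) = 16.43 kΩ.
V_A = 43.7 × 16.43/(2.13 + 16.43) = 38.68 V.
V_B = V_A × 0.8923 = 34.52 V.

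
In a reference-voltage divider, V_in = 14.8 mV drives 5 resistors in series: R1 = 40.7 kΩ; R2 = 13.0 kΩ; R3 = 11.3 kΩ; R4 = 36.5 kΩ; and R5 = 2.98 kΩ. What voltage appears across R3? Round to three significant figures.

Series total: ΣR = 40.7 + 13.0 + 11.3 + 36.5 + 2.98 = 104.5 kΩ.
V = V_in · R/ΣR = 14.8 × 0.1082 = 1.601 mV.

V ≈ 1.60 mV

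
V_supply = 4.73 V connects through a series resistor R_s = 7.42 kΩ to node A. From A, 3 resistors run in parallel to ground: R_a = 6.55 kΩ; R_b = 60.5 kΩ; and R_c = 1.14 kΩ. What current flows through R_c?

Combine the parallel branches: R_p = (1/6.55 + 1/60.5 + 1/1.14)⁻¹ = 0.9557 kΩ.
V_A by voltage divider: V_A = 4.73 × 0.9557/(7.42 + 0.9557) = 0.5397 V.
Branch current I = V_A/R_c = 0.5397/1.14 = 0.4734 mA.
(Equivalently: I_total = 0.5647 mA, then current-divider fraction G_k/ΣG = 0.8383.)

I ≈ 0.473 mA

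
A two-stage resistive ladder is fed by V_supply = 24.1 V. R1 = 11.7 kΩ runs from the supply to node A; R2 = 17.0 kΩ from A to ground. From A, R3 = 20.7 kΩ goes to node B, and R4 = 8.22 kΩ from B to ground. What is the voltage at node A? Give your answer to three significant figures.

Looking into the second stage from A: R3 + R4 = 28.92 kΩ appears in parallel with R2.
Effective lower resistance at A: R2 ‖ 28.92 = 10.71 kΩ.
First divider: V_A = V_supply · 10.71/(11.7 + 10.71) = 11.52 V.

V_A ≈ 11.5 V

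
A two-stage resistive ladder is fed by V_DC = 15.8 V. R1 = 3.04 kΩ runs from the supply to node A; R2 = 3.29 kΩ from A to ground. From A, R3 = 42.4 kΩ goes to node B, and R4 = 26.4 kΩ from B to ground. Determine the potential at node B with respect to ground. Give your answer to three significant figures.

The second stage (R3 + R4 = 68.80 kΩ) loads node A in parallel with R2.
R2 ‖ (R3+R4) = 3.140 kΩ.
V_A = 15.8 × 3.140/(3.04 + 3.140) = 8.028 V.
Then the unloaded second divider: V_B = V_A × R4/(R3+R4) = 8.028 × 0.3837 = 3.080 V.

V_B ≈ 3.08 V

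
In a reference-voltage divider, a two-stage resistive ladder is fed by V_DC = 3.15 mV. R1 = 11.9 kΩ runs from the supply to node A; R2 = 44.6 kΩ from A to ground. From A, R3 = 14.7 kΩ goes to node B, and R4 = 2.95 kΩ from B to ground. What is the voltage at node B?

Looking into the second stage from A: R3 + R4 = 17.65 kΩ appears in parallel with R2.
R2 ‖ (R3+R4) = 12.65 kΩ.
V_A = 3.15 × 12.65/(11.9 + 12.65) = 1.623 mV.
V_B = V_A × 0.1671 = 0.2712 mV.

V_B ≈ 0.271 mV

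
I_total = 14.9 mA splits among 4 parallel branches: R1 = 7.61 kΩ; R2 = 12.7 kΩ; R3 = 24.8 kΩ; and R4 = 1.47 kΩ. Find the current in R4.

I ≈ 10.9 mA

ΣG = 1/7.61 + 1/12.7 + 1/24.8 + 1/1.47 = 0.9307.
Current divider: I(R4) = I_total · G_k/ΣG = 14.9 × (0.6803/0.9307) = 14.9 × 0.7309 = 10.89 mA.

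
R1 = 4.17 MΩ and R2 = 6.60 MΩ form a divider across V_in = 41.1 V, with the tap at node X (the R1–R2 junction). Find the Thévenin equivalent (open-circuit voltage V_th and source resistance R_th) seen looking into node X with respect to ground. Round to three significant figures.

V_th is the unloaded tap voltage: V_in · R2/(R1+R2) = 41.1 × 0.6128 = 25.19 V.
Zeroing V_in shorts the top of R1 to ground, so R_th = R1 ‖ R2 = 2.555 MΩ.

V_th ≈ 25.2 V, R_th ≈ 2.56 MΩ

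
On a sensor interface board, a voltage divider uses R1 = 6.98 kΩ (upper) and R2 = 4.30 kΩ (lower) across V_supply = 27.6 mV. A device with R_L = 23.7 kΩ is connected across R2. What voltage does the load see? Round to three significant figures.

V_out ≈ 9.46 mV

First combine the lower leg with the load: R2 ‖ R_L = 3.640 kΩ.
Now apply the divider: V_out = 27.6 × 0.3427 = 9.459 mV.
(Unloaded it would be 10.5 mV; the load pulls it down.)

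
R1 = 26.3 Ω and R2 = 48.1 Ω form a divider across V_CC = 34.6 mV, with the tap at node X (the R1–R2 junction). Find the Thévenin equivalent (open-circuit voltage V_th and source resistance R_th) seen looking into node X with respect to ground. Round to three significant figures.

V_th ≈ 22.4 mV, R_th ≈ 17.0 Ω

Open-circuit (no load on X): V_th = V_CC · R2/(R1 + R2) = 34.6 × 48.1/(26.30 + 48.1) = 22.37 mV.
Zeroing V_CC shorts the top of R1 to ground, so R_th = R1 ‖ R2 = 17.00 Ω.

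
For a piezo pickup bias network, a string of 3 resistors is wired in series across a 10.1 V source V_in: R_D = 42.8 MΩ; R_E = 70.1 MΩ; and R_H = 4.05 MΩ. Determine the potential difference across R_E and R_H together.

Series total: ΣR = 42.8 + 70.1 + 4.05 = 116.9 MΩ.
R_{R_E..R_H} = 70.1 + 4.05 = 74.15 MΩ.
Voltage divider: V = V_in · (74.15 / 116.9) = 10.1 × 0.6340 = 6.404 V.

V ≈ 6.40 V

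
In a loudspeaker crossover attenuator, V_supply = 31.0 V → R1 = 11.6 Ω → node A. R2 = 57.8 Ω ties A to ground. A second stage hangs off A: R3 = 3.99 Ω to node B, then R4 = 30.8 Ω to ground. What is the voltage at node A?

Node A sees R2 in parallel with the series input of stage 2, R3 + R4 = 34.79 Ω.
R2 ‖ (R3+R4) = 21.72 Ω.
So V_A = 31.0 × 0.6518 = 20.21 V.

V_A ≈ 20.2 V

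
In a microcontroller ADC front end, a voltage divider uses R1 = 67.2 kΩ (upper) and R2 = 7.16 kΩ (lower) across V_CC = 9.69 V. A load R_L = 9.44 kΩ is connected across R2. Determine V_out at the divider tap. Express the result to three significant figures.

V_out ≈ 0.554 V

First combine the lower leg with the load: R2 ‖ R_L = 4.072 kΩ.
Then V_out = V_CC · R2'/(R1 + R2') = 9.69 × 4.072/71.27 = 0.5536 V.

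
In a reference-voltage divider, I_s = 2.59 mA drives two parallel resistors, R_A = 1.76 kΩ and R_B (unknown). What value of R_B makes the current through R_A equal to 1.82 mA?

Two-branch current divider: I_A = I_s · R_B/(R_A + R_B).
With f = 0.7027, R_B = R_A · f/(1−f) = 1.76 × 2.364 = 4.160 kΩ.

R_B ≈ 4.16 kΩ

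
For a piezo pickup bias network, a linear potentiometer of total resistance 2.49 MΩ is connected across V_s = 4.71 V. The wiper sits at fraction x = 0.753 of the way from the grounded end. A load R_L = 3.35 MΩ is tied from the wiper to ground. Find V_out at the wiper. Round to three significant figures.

V_out ≈ 3.12 V

The pot divides into 0.6150 MΩ above the wiper and 1.875 MΩ below.
R_L loads the lower segment: effective lower R = 1.202 MΩ.
Loaded-divider output: V_out = 4.71 × 0.6615 = 3.116 V.
(Unloaded: V_out = x·V_s = 3.55 V.)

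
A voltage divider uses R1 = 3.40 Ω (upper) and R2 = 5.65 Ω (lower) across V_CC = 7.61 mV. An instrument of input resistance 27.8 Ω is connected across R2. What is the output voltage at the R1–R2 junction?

The load sits in parallel with R2, giving an effective lower resistance R2' = R2·R_L/(R2+R_L) = 4.696 Ω.
Voltage divider with the loaded lower leg: V_out = 7.61 × 4.696/(3.40 + 4.696) = 7.61 × 0.5800 = 4.414 mV.
(Unloaded it would be 4.75 mV; the load pulls it down.)

V_out ≈ 4.41 mV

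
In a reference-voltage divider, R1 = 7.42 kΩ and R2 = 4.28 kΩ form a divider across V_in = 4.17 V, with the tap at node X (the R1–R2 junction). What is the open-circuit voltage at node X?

V_th is the unloaded tap voltage: V_in · R2/(R1+R2) = 4.17 × 0.3658 = 1.525 V.

V_th ≈ 1.53 V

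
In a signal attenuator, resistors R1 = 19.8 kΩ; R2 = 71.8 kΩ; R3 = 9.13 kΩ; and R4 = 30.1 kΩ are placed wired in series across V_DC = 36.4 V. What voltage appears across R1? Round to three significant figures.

V ≈ 5.51 V

Series total: ΣR = 19.8 + 71.8 + 9.13 + 30.1 = 130.8 kΩ.
V = V_DC · R/ΣR = 36.4 × 0.1513 = 5.509 V.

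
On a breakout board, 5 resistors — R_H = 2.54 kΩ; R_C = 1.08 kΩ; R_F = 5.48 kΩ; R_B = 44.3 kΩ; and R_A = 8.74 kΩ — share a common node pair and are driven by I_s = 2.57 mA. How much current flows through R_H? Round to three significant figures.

ΣG = 1/2.54 + 1/1.08 + 1/5.48 + 1/44.3 + 1/8.74 = 1.639.
By the current-divider rule, I = I_s · G_k/ΣG = 2.57 × 0.2402 = 0.6173 mA.

I ≈ 0.617 mA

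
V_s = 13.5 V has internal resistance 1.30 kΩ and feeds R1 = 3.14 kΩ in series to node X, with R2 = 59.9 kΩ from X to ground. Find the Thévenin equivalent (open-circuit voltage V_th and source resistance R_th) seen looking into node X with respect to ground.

V_th ≈ 12.6 V, R_th ≈ 4.13 kΩ

R1' = 1.30 + 3.14 = 4.440 kΩ (source resistance + R1).
Open-circuit (no load on X): V_th = V_s · R2/(R1' + R2) = 13.5 × 59.9/(4.440 + 59.9) = 12.57 V.
Zeroing V_s shorts the top of R1' to ground, so R_th = R1' ‖ R2 = 4.134 kΩ.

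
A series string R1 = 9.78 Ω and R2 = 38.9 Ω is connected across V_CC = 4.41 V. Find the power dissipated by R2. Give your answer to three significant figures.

Series current I = V_CC/ΣR = 4.41/48.68 = 0.09059 A.
P = I²R = 0.008207 × 38.9 = 0.3192 W.

P ≈ 0.319 W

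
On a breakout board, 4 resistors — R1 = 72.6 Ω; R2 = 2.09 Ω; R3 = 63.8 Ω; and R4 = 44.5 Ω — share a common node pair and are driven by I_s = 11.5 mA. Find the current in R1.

I ≈ 0.299 mA

Conductances: ΣG = 1/72.6 + 1/2.09 + 1/63.8 + 1/44.5 = 0.5304 (1/Ω).
R1 takes the fraction G_k/ΣG = 0.01377/0.5304 = 0.02597, so I = 11.5 × 0.02597 = 0.2987 mA.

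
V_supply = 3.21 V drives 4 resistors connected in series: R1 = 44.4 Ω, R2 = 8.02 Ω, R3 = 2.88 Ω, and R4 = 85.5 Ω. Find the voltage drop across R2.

V ≈ 0.183 V

ΣR = 44.4 + 8.02 + 2.88 + 85.5 = 140.8 Ω.
By the voltage-divider rule, V = 3.21 × 8.020/140.8 = 0.1828 V.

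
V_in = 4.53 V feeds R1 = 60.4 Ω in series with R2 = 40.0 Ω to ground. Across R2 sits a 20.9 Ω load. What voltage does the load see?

V_out ≈ 0.839 V

First combine the lower leg with the load: R2 ‖ R_L = 13.73 Ω.
Voltage divider with the loaded lower leg: V_out = 4.53 × 13.73/(60.4 + 13.73) = 4.53 × 0.1852 = 0.8389 V.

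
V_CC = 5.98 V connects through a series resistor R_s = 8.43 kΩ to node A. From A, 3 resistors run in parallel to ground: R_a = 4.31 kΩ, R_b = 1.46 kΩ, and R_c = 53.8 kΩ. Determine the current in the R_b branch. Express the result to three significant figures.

Parallel bank: R_p = 1/(1/4.31 + 1/1.46 + 1/53.8) = 1.069 kΩ.
V_A by voltage divider: V_A = 5.98 × 1.069/(8.43 + 1.069) = 0.6729 V.
I(R_b) = V_A / R_b = 0.6729/1.46 = 0.4609 mA.
(Equivalently: I_total = 0.6295 mA, then current-divider fraction G_k/ΣG = 0.7321.)

I ≈ 0.461 mA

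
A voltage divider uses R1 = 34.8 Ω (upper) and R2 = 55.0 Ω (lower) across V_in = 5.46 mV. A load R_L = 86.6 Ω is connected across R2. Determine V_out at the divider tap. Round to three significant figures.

The load sits in parallel with R2, giving an effective lower resistance R2' = R2·R_L/(R2+R_L) = 33.64 Ω.
Voltage divider with the loaded lower leg: V_out = 5.46 × 33.64/(34.8 + 33.64) = 5.46 × 0.4915 = 2.684 mV.
(Unloaded it would be 3.34 mV; the load pulls it down.)

V_out ≈ 2.68 mV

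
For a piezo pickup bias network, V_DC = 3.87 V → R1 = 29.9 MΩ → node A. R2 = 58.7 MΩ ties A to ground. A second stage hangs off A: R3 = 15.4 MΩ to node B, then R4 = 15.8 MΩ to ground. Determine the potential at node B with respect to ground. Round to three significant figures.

Looking into the second stage from A: R3 + R4 = 31.20 MΩ appears in parallel with R2.
R2 ‖ (R3+R4) = 20.37 MΩ.
V_A = 3.87 × 20.37/(29.9 + 20.37) = 1.568 V.
Stage 2 is unloaded, so V_B = V_A · R4/(R3+R4) = 1.568 × 15.8/31.20 = 0.7942 V.

V_B ≈ 0.794 V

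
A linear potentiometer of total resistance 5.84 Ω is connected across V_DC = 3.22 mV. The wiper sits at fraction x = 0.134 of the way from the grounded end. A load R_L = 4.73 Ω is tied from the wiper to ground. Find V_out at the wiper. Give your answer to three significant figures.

V_out ≈ 0.377 mV

Split the track: R_lower = x·R_p = 0.7826 Ω, R_upper = (1−x)·R_p = 5.057 Ω.
R_L loads the lower segment: effective lower R = 0.6715 Ω.
Then V_out = V_DC · 0.6715/(5.057 + 0.6715) = 0.3774 mV.
(Unloaded: V_out = x·V_DC = 0.431 mV.)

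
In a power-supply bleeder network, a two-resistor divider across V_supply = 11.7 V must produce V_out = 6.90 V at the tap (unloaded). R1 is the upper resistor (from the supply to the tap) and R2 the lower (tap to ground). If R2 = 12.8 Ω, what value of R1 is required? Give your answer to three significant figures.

V_out/V_supply = R2/(R1+R2) = 0.5897.
So R1 = R2 · (V_supply/V_out − 1) = 12.8 × (11.7/6.90 − 1) = 12.8 × 0.6957 = 8.904 Ω.

R1 ≈ 8.90 Ω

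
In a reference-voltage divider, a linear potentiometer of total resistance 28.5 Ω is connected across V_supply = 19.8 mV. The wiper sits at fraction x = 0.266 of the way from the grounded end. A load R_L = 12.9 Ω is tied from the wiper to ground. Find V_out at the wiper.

The pot divides into 20.92 Ω above the wiper and 7.581 Ω below.
R_L loads the lower segment: effective lower R = 4.775 Ω.
Loaded-divider output: V_out = 19.8 × 0.1858 = 3.680 mV.
(Unloaded: V_out = x·V_supply = 5.27 mV.)

V_out ≈ 3.68 mV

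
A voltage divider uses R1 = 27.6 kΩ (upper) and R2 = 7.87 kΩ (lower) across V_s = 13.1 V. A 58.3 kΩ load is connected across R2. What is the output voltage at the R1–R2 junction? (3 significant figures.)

V_out ≈ 2.63 V

R2 ‖ R_L = (7.87 × 58.3)/(7.87 + 58.3) = 6.934 kΩ.
Now apply the divider: V_out = 13.1 × 0.2008 = 2.630 V.
(Unloaded it would be 2.91 V; the load pulls it down.)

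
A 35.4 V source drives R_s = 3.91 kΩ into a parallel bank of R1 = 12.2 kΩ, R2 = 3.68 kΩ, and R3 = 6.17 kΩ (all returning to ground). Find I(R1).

I ≈ 0.962 mA

Parallel bank: R_p = 1/(1/12.2 + 1/3.68 + 1/6.17) = 1.939 kΩ.
V_A by voltage divider: V_A = 35.4 × 1.939/(3.91 + 1.939) = 11.73 V.
I(R1) = V_A / R1 = 11.73/12.2 = 0.9619 mA.
(Check via current divider: I_total = 6.053 mA; share G_k/ΣG = 0.1589 → same result.)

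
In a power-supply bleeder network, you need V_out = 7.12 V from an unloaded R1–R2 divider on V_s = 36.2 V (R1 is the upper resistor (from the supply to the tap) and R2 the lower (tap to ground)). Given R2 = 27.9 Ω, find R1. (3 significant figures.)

R1 ≈ 114 Ω

Required fraction k = V_out/V_s = 0.1967.
Rearranging, R1 = R2·(1−k)/k = 27.9 × 4.084 = 114.0 Ω.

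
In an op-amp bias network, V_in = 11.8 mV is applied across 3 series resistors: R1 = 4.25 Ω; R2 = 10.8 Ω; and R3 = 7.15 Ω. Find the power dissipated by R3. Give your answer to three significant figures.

P ≈ 2.02 µW

Series current I = V_in/ΣR = 11.8/22.20 = 0.5315 mA.
V(R3) = I·R = 3.800 mV; P = V·I = 3.800 × 0.5315 = 2.020 µW.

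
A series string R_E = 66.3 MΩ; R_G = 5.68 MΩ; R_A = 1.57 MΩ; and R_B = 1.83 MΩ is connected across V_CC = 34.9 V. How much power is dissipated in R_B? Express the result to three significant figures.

P ≈ 0.392 µW

The common current is I = 34.9/75.38 = 0.4630 µA.
V(R_B) = I·R = 0.8473 V; P = V·I = 0.8473 × 0.4630 = 0.3923 µW.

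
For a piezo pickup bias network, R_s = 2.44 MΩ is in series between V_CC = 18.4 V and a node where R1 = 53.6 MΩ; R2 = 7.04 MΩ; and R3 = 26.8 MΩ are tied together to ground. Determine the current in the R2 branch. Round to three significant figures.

I ≈ 1.76 µA

Combine the parallel branches: R_p = (1/53.6 + 1/7.04 + 1/26.8)⁻¹ = 5.050 MΩ.
Node voltage V_A = V_CC · R_p/(R_s + R_p) = 18.4 × 0.6742 = 12.41 V.
Branch current I = V_A/R2 = 12.41/7.04 = 1.762 µA.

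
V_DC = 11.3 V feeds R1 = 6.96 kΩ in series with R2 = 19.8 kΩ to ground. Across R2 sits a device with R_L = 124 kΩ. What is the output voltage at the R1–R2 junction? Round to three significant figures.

R2 ‖ R_L = (19.8 × 124)/(19.8 + 124) = 17.07 kΩ.
Then V_out = V_DC · R2'/(R1 + R2') = 11.3 × 17.07/24.03 = 8.028 V.

V_out ≈ 8.03 V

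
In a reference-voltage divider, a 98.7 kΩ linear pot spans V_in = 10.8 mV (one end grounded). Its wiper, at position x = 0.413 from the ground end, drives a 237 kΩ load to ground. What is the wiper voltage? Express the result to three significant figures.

V_out ≈ 4.05 mV

Split the track: R_lower = x·R_p = 40.76 kΩ, R_upper = (1−x)·R_p = 57.94 kΩ.
R_L loads the lower segment: effective lower R = 34.78 kΩ.
V_out = 10.8 × 34.78/(57.94 + 34.78) = 4.051 mV.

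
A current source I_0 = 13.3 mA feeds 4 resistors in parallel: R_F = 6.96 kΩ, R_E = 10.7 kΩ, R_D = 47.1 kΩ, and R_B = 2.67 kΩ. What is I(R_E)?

I ≈ 1.96 mA

Total conductance ΣG = 1/6.96 + 1/10.7 + 1/47.1 + 1/2.67 = 0.6329 (units of 1/kΩ).
R_E takes the fraction G_k/ΣG = 0.09346/0.6329 = 0.1477, so I = 13.3 × 0.1477 = 1.964 mA.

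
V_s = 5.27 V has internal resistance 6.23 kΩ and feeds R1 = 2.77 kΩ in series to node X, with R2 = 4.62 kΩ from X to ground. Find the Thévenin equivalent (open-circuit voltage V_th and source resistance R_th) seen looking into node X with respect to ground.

V_th ≈ 1.79 V, R_th ≈ 3.05 kΩ

R1' = 6.23 + 2.77 = 9.000 kΩ (source resistance + R1).
V_th is the unloaded tap voltage: V_s · R2/(R1'+R2) = 5.27 × 0.3392 = 1.788 V.
Looking into X with the source shorted: R_th = R1'·R2/(R1'+R2) = 9.000 × 4.62/13.62 = 3.053 kΩ.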